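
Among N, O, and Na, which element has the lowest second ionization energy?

Consider each +1 ion: N⁺ still has 4 valence electrons; O⁺ still has 5 valence electrons; Na⁺ is the bare [Ne] core.
Core electrons are held far more tightly than valence electrons, so Na tops the IE_2 order.
Valence configurations: N⁺ [He]2s²2p², O⁺ [He]2s²2p³.
Approximate IE_2 values (kJ/mol): N 2856, O 3388, Na 4562.
So the second ionization energies run N < O < Na.

N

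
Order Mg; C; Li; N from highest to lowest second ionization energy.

IE_2 is the cost of taking one more electron from the +1 cation: Mg⁺ still has 1 valence electron; C⁺ still has 3 valence electrons; Li⁺ is the bare [He] core; N⁺ still has 4 valence electrons.
Pulling an electron out of a noble-gas core costs far more than removing a remaining valence electron, so Li sits at the high end of IE_2.
Valence configurations: Mg⁺ [Ne]3s¹, C⁺ [He]2s²2p¹, N⁺ [He]2s²2p².
Tabulated IE_2 (kJ/mol): Mg 1451, C 2353, Li 7298, N 2856.
Hence IE_2: Mg < C < N < Li.

Li, N, C, Mg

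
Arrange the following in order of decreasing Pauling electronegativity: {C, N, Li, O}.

O > N > C > Li

Li is in period 2, group 1; C is in period 2, group 14; N is in period 2, group 15; O is in period 2, group 16.
Smaller atoms with higher effective nuclear charge are more electronegative.
All lie in period 2, so electronegativity increases left to right.
So from highest to lowest: O > N > C > Li.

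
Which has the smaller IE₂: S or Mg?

Mg

The second ionization energy removes an electron from the +1 ion. For each element: S⁺ still has 5 valence electrons; Mg⁺ still has 1 valence electron.
All are still removing valence electrons, so compare the +1 ions as you would atoms: IE_2 generally rises across a period (higher Z_eff) and falls down a group (larger shell), subject to the usual subshell exceptions.
Valence configurations: S⁺ [Ne]3s²3p³, Mg⁺ [Ne]3s¹.
The numbers (kJ/mol): S 2252, Mg 1451.
Hence IE_2: Mg < S.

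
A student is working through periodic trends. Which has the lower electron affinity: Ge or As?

As

Ge is in period 4, group 14; As is in period 4, group 15.
EA tends to increase across a period and decrease down a group, though the pattern is less regular than for IE or radius.
All lie in period 4; the across-period trend (electron affinity increases left to right) applies, with the exception below.
Note the exception: Ge has a higher electron affinity than As, contrary to the simple trend — adding an electron to As's half-filled 4p³ is unfavourable, so Ge (4p²) has the more exothermic EA.
Tabulated electron affinity (kJ/mol): Ge 119, As 78.
So As has the lower electron affinity (As < Ge).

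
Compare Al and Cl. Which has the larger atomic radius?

Al

Al is in period 3, group 13; Cl is in period 3, group 17.
Across a period the added protons contract the valence shell; down a group each new principal shell makes the atom larger.
All lie in period 3, so atomic radius increases right to left.
So Al has the larger atomic radius (Al > Cl).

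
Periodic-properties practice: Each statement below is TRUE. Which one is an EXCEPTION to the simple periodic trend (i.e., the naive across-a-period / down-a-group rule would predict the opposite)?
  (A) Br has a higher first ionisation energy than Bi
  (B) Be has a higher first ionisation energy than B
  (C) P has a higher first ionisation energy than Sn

The general trend: first ionisation energy increases across a period and decreases down a group.
(A) Br (period 4, group 17) vs Bi (period 6, group 15): the stated order agrees with the simple trend.
(B) Be (period 2, group 2) vs B (period 2, group 13): the stated order contradicts the simple trend.
(C) P (period 3, group 15) vs Sn (period 5, group 14): the stated order agrees with the simple trend.
The exception is (B): removing B's lone 2p electron is easier than breaking Be's filled 2s².

(B)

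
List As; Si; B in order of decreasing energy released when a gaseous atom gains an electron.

Si, As, B

B is in period 2, group 13; Si is in period 3, group 14; As is in period 4, group 15.
EA tends to increase across a period and decrease down a group, though the pattern is less regular than for IE or radius.
A diagonal step moves right (one effect) and down (the opposite effect) at once.
As > B: the two effects oppose for this pair; the across-period effect wins (78 vs 27 kJ/mol).
Si > As: the two effects oppose for this pair; the down-group effect wins (134 vs 78 kJ/mol).
Approximate values (kJ/mol): B 27, Si 134, As 78.
So from highest to lowest: Si > As > B.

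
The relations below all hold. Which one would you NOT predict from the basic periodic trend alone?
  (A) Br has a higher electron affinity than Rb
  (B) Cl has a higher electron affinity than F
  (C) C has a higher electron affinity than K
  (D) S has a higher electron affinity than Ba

The general trend: electron affinity increases across a period and decreases down a group.
(A) Br (period 4, group 17) vs Rb (period 5, group 1): the stated order agrees with the simple trend.
(B) Cl (period 3, group 17) vs F (period 2, group 17): the stated order contradicts the simple trend.
(C) C (period 2, group 14) vs K (period 4, group 1): the stated order agrees with the simple trend.
(D) S (period 3, group 16) vs Ba (period 6, group 2): the stated order agrees with the simple trend.
The exception is (B): F's small 2p subshell makes the incoming electron feel strong e⁻–e⁻ repulsion, so Cl actually releases more energy on gaining an electron.

(B)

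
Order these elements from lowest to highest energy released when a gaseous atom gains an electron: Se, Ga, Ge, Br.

Ga is in period 4, group 13; Ge is in period 4, group 14; Se is in period 4, group 16; Br is in period 4, group 17.
Adding an electron releases more energy for atoms nearer the top right (short of the noble gases).
All lie in period 4, so electron affinity increases left to right.
So from lowest to highest: Ga < Ge < Se < Br.

Ga < Ge < Se < Br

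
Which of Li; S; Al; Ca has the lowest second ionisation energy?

Ca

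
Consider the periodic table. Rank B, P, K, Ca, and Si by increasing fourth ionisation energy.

Si, P, K, Ca, B

Consider each +3 ion: B³⁺ is the bare [He] core; P³⁺ still has 2 valence electrons; K³⁺ is already 2 electrons into the core; Ca³⁺ is already 1 electron into the core; Si³⁺ still has 1 valence electron.
Core electrons are held far more tightly than valence electrons, so K, Ca and B top the IE_4 order.
Valence configurations: P³⁺ [Ne]3s², Si³⁺ [Ne]3s¹.
Tabulated IE_4 (kJ/mol): B 25026, P 4964, K 5877, Ca 6491, Si 4356.
Hence IE_4: Si < P < K < Ca < B.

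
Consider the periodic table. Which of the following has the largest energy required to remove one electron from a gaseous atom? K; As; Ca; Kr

Kr

K is in period 4, group 1; Ca is in period 4, group 2; As is in period 4, group 15; Kr is in period 4, group 18.
First ionization energy rises across a period (greater Z_eff holds electrons more tightly) and falls down a group (valence electrons are farther from the nucleus).
All lie in period 4, so first ionization energy increases left to right.
The largest energy required to remove one electron from a gaseous atom among these belongs to Kr.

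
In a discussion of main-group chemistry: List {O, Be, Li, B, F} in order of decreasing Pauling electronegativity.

F, O, B, Be, Li

Li is in period 2, group 1; Be is in period 2, group 2; B is in period 2, group 13; O is in period 2, group 16; F is in period 2, group 17.
Electronegativity increases across a period and decreases down a group, tracking effective nuclear charge and atomic size.
All lie in period 2, so electronegativity increases left to right.
So from highest to lowest: F > O > B > Be > Li.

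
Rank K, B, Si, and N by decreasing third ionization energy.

The third ionization energy removes an electron from the +2 ion. For each element: K²⁺ is already 1 electron into the core; B²⁺ still has 1 valence electron; Si²⁺ still has 2 valence electrons; N²⁺ still has 3 valence electrons.
Usually core removal costs more than valence removal, but here the competition is close: a tightly held n=2 valence electron can cost more to remove than an n=3 core electron, so the actual values have to decide it.
Valence configurations: B²⁺ [He]2s¹, Si²⁺ [Ne]3s², N²⁺ [He]2s²2p¹.
Approximate IE_3 values (kJ/mol): K 4420, B 3660, Si 3232, N 4578.
Overall IE_3 order: Si < B < K < N.

N > K > B > Si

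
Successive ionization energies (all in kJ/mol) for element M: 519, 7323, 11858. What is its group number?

Look for the largest jump between consecutive ionization energies: IE2/IE1 ≈ 14.1, far larger than any earlier ratio.
That jump marks the point where a core electron is being removed. So the atom has 1 valence electron.
A main-group element with 1 valence electron is in group 1.

Group 1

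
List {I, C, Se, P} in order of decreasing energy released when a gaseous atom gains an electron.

I, Se, C, P

C is in period 2, group 14; P is in period 3, group 15; Se is in period 4, group 16; I is in period 5, group 17.
Electron affinity generally becomes more exothermic across a period toward the halogens and less exothermic down a group.
A diagonal step moves right (one effect) and down (the opposite effect) at once.
C > P: the two effects oppose for this pair; the down-group effect wins (122 vs 72 kJ/mol).
Se > C: period and group pull opposite ways; the across-period shift dominates (195 vs 122 kJ/mol).
I > Se: period and group pull opposite ways; the across-period shift dominates (295 vs 195 kJ/mol).
Tabulated electron affinity (kJ/mol): C 122, P 72, Se 195, I 295.
So from highest to lowest: I > Se > C > P.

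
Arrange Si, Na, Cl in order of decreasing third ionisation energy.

After 2 electrons have been removed, what remains? Si²⁺ still has 2 valence electrons; Na²⁺ is already 1 electron into the core; Cl²⁺ still has 5 valence electrons.
Breaking into a closed-shell core is much more expensive than removing a leftover valence electron — Na has the largest IE_3 here.
Valence configurations: Si²⁺ [Ne]3s², Cl²⁺ [Ne]3s²3p³.
Tabulated IE_3 (kJ/mol): Si 3232, Na 6910, Cl 3822.
Overall IE_3 order: Si < Cl < Na.

Na > Cl > Si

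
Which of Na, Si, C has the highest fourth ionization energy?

Na

The fourth ionization energy removes an electron from the +3 ion. For each element: Na³⁺ is already 2 electrons into the core; Si³⁺ still has 1 valence electron; C³⁺ still has 1 valence electron.
Pulling an electron out of a noble-gas core costs far more than removing a remaining valence electron, so Na sits at the high end of IE_4.
Valence configurations: Si³⁺ [Ne]3s¹, C³⁺ [He]2s¹.
Approximate IE_4 values (kJ/mol): Na 9543, Si 4356, C 6223.
Overall IE_4 order: Si < C < Na.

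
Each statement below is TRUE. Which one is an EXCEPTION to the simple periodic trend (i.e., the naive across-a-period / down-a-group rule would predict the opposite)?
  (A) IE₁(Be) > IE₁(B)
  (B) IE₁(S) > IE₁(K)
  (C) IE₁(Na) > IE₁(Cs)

(A)

The general trend: first ionization energy increases across a period and decreases down a group.
(A) Be (period 2, group 2) vs B (period 2, group 13): the stated order contradicts the simple trend.
(B) S (period 3, group 16) vs K (period 4, group 1): the stated order agrees with the simple trend.
(C) Na (period 3, group 1) vs Cs (period 6, group 1): the stated order agrees with the simple trend.
The exception is (A): removing B's lone 2p electron is easier than breaking Be's filled 2s².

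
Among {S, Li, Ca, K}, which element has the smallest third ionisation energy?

S

IE_3 is the cost of taking one more electron from the +2 cation: S²⁺ still has 4 valence electrons; Li²⁺ is already 1 electron into the core; Ca²⁺ is the bare [Ar] core; K²⁺ is already 1 electron into the core.
Pulling an electron out of a noble-gas core costs far more than removing a remaining valence electron, so K, Ca and Li sit at the high end of IE_3.
Approximate IE_3 values (kJ/mol): S 3357, Li 11815, Ca 4912, K 4420.
So the third ionization energies run S < K < Ca < Li.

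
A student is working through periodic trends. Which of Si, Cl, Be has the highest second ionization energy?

Cl

Consider each +1 ion: Si⁺ still has 3 valence electrons; Cl⁺ still has 6 valence electrons; Be⁺ still has 1 valence electron.
All are still removing valence electrons, so compare the +1 ions as you would atoms: IE_2 generally rises across a period (higher Z_eff) and falls down a group (larger shell), subject to the usual subshell exceptions.
Valence configurations: Si⁺ [Ne]3s²3p¹, Cl⁺ [Ne]3s²3p⁴, Be⁺ [He]2s¹.
The numbers (kJ/mol): Si 1577, Cl 2298, Be 1757.
Putting it together, IE_2: Si < Be < Cl.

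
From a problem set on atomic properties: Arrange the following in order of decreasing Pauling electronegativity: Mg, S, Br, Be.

Be is in period 2, group 2; Mg is in period 3, group 2; S is in period 3, group 16; Br is in period 4, group 17.
Smaller atoms with higher effective nuclear charge are more electronegative.
These span different periods and groups, so the two trends combine.
Be > Mg: they share group 2; the group trend gives Be the larger value.
S > Be: period and group pull opposite ways; the across-period shift dominates (2.58 vs 1.57).
Br > S: period and group pull opposite ways; the across-period shift dominates (2.96 vs 2.58).
Approximate values (Pauling): Be 1.57, Mg 1.31, S 2.58, Br 2.96.
So from highest to lowest: Br > S > Be > Mg.

Br, S, Be, Mg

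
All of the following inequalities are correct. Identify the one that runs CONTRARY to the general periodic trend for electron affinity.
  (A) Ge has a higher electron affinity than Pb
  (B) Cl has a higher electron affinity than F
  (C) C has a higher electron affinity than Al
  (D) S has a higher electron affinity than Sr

The general trend: electron affinity increases across a period and decreases down a group.
(A) Ge (period 4, group 14) vs Pb (period 6, group 14): the stated order agrees with the simple trend.
(B) Cl (period 3, group 17) vs F (period 2, group 17): the stated order contradicts the simple trend.
(C) C (period 2, group 14) vs Al (period 3, group 13): the stated order agrees with the simple trend.
(D) S (period 3, group 16) vs Sr (period 5, group 2): the stated order agrees with the simple trend.
The exception is (B): F's small 2p subshell makes the incoming electron feel strong e⁻–e⁻ repulsion, so Cl actually releases more energy on gaining an electron.

(B)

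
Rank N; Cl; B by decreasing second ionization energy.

Consider each +1 ion: N⁺ still has 4 valence electrons; Cl⁺ still has 6 valence electrons; B⁺ still has 2 valence electrons.
All are still removing valence electrons, so compare the +1 ions as you would atoms: IE_2 generally rises across a period (higher Z_eff) and falls down a group (larger shell), subject to the usual subshell exceptions.
Valence configurations: N⁺ [He]2s²2p², Cl⁺ [Ne]3s²3p⁴, B⁺ [He]2s².
Tabulated IE_2 (kJ/mol): N 2856, Cl 2298, B 2427.
Putting it together, IE_2: Cl < B < N.

N, B, Cl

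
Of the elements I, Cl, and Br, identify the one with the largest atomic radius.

Cl is in period 3, group 17; Br is in period 4, group 17; I is in period 5, group 17.
Across a period the added protons contract the valence shell; down a group each new principal shell makes the atom larger.
All are in group 17, so atomic radius increases down the group.
The largest atomic radius among these belongs to I.

I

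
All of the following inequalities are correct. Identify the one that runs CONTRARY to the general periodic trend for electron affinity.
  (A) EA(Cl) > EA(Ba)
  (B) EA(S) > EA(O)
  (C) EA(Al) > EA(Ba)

(B)

The general trend: electron affinity increases across a period and decreases down a group.
(A) Cl (period 3, group 17) vs Ba (period 6, group 2): the stated order agrees with the simple trend.
(B) S (period 3, group 16) vs O (period 2, group 16): the stated order contradicts the simple trend.
(C) Al (period 3, group 13) vs Ba (period 6, group 2): the stated order agrees with the simple trend.
The exception is (B): the compact 2p subshell of O repels the added electron more than S's larger 3p does.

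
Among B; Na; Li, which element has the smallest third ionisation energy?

IE_3 is the cost of taking one more electron from the +2 cation: B²⁺ still has 1 valence electron; Na²⁺ is already 1 electron into the core; Li²⁺ is already 1 electron into the core.
Core electrons are held far more tightly than valence electrons, so Na and Li top the IE_3 order.
Tabulated IE_3 (kJ/mol): B 3660, Na 6910, Li 11815.
So the third ionization energies run B < Na < Li.

B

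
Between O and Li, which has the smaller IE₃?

After 2 electrons have been removed, what remains? O²⁺ still has 4 valence electrons; Li²⁺ is already 1 electron into the core.
Core electrons are held far more tightly than valence electrons, so Li tops the IE_3 order.
Approximate IE_3 values (kJ/mol): O 5300, Li 11815.
Overall IE_3 order: O < Li.

O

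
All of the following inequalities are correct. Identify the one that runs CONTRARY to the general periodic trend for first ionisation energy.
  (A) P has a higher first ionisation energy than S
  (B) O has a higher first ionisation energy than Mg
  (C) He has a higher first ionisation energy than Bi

The general trend: first ionisation energy increases across a period and decreases down a group.
(A) P (period 3, group 15) vs S (period 3, group 16): the stated order contradicts the simple trend.
(B) O (period 2, group 16) vs Mg (period 3, group 2): the stated order agrees with the simple trend.
(C) He (period 1, group 18) vs Bi (period 6, group 15): the stated order agrees with the simple trend.
The exception is (A): S (3p⁴) ionizes more easily than half-filled P (3p³) because the paired 3p electron in S is pushed out by e⁻–e⁻ repulsion.

(A)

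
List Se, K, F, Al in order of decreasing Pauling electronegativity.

Atoms toward the upper right of the periodic table pull bonding electrons most strongly.
Neither a single period nor a single group — weigh both effects.
Al > K: both effects reinforce here, so Al is clearly the higher of the two.
Se > Al: period and group pull opposite ways; the across-period shift dominates (2.55 vs 1.61).
F > Se: relative to Se, both the across-period and down-group shifts push F's electronegativity up.
Tabulated electronegativity (Pauling): F 3.98, Al 1.61, K 0.82, Se 2.55.
So from highest to lowest: F > Se > Al > K.

F > Se > Al > K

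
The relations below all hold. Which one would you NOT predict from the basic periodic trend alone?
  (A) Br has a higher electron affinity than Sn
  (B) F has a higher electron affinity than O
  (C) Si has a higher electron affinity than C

(C)

The general trend: electron affinity increases across a period and decreases down a group.
(A) Br (period 4, group 17) vs Sn (period 5, group 14): the stated order agrees with the simple trend.
(B) F (period 2, group 17) vs O (period 2, group 16): the stated order agrees with the simple trend.
(C) Si (period 3, group 14) vs C (period 2, group 14): the stated order contradicts the simple trend.
The exception is (C): Si's larger, more diffuse 3p orbitals accept an added electron slightly more readily than C's compact 2p.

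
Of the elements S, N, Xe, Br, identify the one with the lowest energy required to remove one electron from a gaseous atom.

First ionization energy rises across a period (greater Z_eff holds electrons more tightly) and falls down a group (valence electrons are farther from the nucleus).
These sit on a diagonal, where the across-period and down-group effects partly cancel.
Br > S: period and group pull opposite ways; the across-period shift dominates (1140 vs 1000 kJ/mol).
Xe > Br: the two effects oppose for this pair; the across-period effect wins (1170 vs 1140 kJ/mol).
N > Xe: the two effects oppose for this pair; the down-group effect wins (1402 vs 1170 kJ/mol).
Approximate values (kJ/mol): N 1402, S 1000, Br 1140, Xe 1170.
The lowest energy required to remove one electron from a gaseous atom among these belongs to S.

S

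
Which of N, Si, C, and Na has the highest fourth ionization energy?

Consider each +3 ion: N³⁺ still has 2 valence electrons; Si³⁺ still has 1 valence electron; C³⁺ still has 1 valence electron; Na³⁺ is already 2 electrons into the core.
Pulling an electron out of a noble-gas core costs far more than removing a remaining valence electron, so Na sits at the high end of IE_4.
Valence configurations: N³⁺ [He]2s², Si³⁺ [Ne]3s¹, C³⁺ [He]2s¹.
Tabulated IE_4 (kJ/mol): N 7475, Si 4356, C 6223, Na 9543.
Hence IE_4: Si < C < N < Na.

Na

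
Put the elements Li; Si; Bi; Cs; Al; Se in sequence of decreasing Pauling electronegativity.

Li is in period 2, group 1; Al is in period 3, group 13; Si is in period 3, group 14; Se is in period 4, group 16; Cs is in period 6, group 1; Bi is in period 6, group 15.
Smaller atoms with higher effective nuclear charge are more electronegative.
Neither a single period nor a single group — weigh both effects.
Li > Cs: Li sits above Cs in group 1, so the down-group effect alone puts Li higher.
Al > Li: period and group pull opposite ways; the across-period shift dominates (1.61 vs 0.98).
Si > Al: both are in period 3; the period trend gives Si the larger value.
Bi > Si: period and group pull opposite ways; the across-period shift dominates (2.02 vs 1.90).
Se > Bi: relative to Bi, both the across-period and down-group shifts push Se's electronegativity up.
Tabulated electronegativity (Pauling): Li 0.98, Al 1.61, Si 1.90, Se 2.55, Cs 0.79, Bi 2.02.
So from highest to lowest: Se > Bi > Si > Al > Li > Cs.

Se > Bi > Si > Al > Li > Cs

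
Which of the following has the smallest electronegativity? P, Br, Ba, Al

Al is in period 3, group 13; P is in period 3, group 15; Br is in period 4, group 17; Ba is in period 6, group 2.
Electronegativity increases across a period and decreases down a group, tracking effective nuclear charge and atomic size.
Neither a single period nor a single group — weigh both effects.
Al > Ba: relative to Ba, both the across-period and down-group shifts push Al's electronegativity up.
P > Al: P lies to the right of Al in period 3, so the across-period effect alone puts P higher.
Br > P: the two effects oppose for this pair; the across-period effect wins (2.96 vs 2.19).
For reference (Pauling): Al 1.61, P 2.19, Br 2.96, Ba 0.89.
The smallest electronegativity among these belongs to Ba.

Ba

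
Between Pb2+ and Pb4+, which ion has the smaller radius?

Both ions have Z = 82 protons, but Pb4+ has lost more electrons, so its remaining electrons feel a larger effective nuclear charge per electron and are pulled in more tightly.
Higher positive charge → smaller ion, so Pb2+ > Pb4+.

Pb4+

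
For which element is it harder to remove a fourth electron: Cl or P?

Cl

After 3 electrons have been removed, what remains? Cl³⁺ still has 4 valence electrons; P³⁺ still has 2 valence electrons.
All are still removing valence electrons, so compare the +3 ions as you would atoms: IE_4 generally rises across a period (higher Z_eff) and falls down a group (larger shell), subject to the usual subshell exceptions.
Valence configurations: Cl³⁺ [Ne]3s²3p², P³⁺ [Ne]3s².
Tabulated IE_4 (kJ/mol): Cl 5159, P 4964.
Hence IE_4: P < Cl.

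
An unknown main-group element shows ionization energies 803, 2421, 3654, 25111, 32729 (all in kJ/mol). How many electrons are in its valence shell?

3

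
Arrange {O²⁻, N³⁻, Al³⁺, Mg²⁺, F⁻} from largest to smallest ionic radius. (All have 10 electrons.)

All of these have 10 electrons, so size is governed by nuclear charge alone: the more protons, the stronger the pull on the same electron cloud, and the smaller the ion.
Nuclear charges: Al³⁺ (Z=13), Mg²⁺ (Z=12), F⁻ (Z=9), O²⁻ (Z=8), N³⁻ (Z=7).
Largest to smallest: N³⁻ > O²⁻ > F⁻ > Mg²⁺ > Al³⁺.

N³⁻, O²⁻, F⁻, Mg²⁺, Al³⁺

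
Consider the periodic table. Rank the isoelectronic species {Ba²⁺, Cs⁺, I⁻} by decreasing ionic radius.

I⁻ > Cs⁺ > Ba²⁺

All of these have 54 electrons, so size is governed by nuclear charge alone: the more protons, the stronger the pull on the same electron cloud, and the smaller the ion.
Nuclear charges: Ba²⁺ (Z=56), Cs⁺ (Z=55), I⁻ (Z=53).
Largest to smallest: I⁻ > Cs⁺ > Ba²⁺.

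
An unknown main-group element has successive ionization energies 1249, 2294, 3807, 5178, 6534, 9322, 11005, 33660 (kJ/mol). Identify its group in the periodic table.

Look for the largest jump between consecutive ionization energies: IE8/IE7 ≈ 3.1, far larger than any earlier ratio.
That jump marks the point where a core electron is being removed. So the atom has 7 valence electrons.
A main-group element with 7 valence electrons is in group 17.

Group 17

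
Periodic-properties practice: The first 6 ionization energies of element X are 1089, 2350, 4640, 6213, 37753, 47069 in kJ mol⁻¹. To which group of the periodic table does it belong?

Look for the largest jump between consecutive ionization energies: IE5/IE4 ≈ 6.1, far larger than any earlier ratio.
That jump marks the point where a core electron is being removed. So the atom has 4 valence electrons.
A main-group element with 4 valence electrons is in group 14.

Group 14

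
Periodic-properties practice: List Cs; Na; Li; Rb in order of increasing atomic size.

Li, Na, Rb, Cs

Li is in period 2, group 1; Na is in period 3, group 1; Rb is in period 5, group 1; Cs is in period 6, group 1.
Atomic radius shrinks across a period as nuclear charge pulls the same shell inward, and grows down a group as new shells are added.
All are in group 1, so atomic radius increases down the group.
So from smallest to largest: Li < Na < Rb < Cs.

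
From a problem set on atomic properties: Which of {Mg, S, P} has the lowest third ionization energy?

P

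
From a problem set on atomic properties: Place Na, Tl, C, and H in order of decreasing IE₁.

H > C > Tl > Na

H is in period 1, group 1; C is in period 2, group 14; Na is in period 3, group 1; Tl is in period 6, group 13.
IE₁ increases left→right with effective nuclear charge and decreases top→bottom as the valence shell moves farther out.
These span different periods and groups, so the two trends combine.
Tl > Na: the two effects oppose for this pair; the across-period effect wins (589 vs 496 kJ/mol).
C > Tl: both effects reinforce here, so C is clearly the higher of the two.
H > C: the two effects oppose for this pair; the down-group effect wins (1312 vs 1086 kJ/mol).
Approximate values (kJ/mol): H 1312, C 1086, Na 496, Tl 589.
So from highest to lowest: H > C > Tl > Na.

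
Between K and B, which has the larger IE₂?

Consider each +1 ion: K⁺ is the bare [Ar] core; B⁺ still has 2 valence electrons.
Breaking into a closed-shell core is much more expensive than removing a leftover valence electron — K has the largest IE_2 here.
The numbers (kJ/mol): K 3052, B 2427.
Overall IE_2 order: B < K.

K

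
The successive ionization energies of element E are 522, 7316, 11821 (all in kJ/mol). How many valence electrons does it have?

Look for the largest jump between consecutive ionization energies: IE2/IE1 ≈ 14.0, far larger than any earlier ratio.
That jump marks the point where a core electron is being removed. So the atom has 1 valence electron.

1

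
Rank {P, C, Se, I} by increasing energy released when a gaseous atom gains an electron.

P, C, Se, I

C is in period 2, group 14; P is in period 3, group 15; Se is in period 4, group 16; I is in period 5, group 17.
Atoms with high Z_eff and room in the valence shell (especially the halogens) have the most exothermic electron affinities.
A diagonal step moves right (one effect) and down (the opposite effect) at once.
C > P: the two effects oppose for this pair; the down-group effect wins (122 vs 72 kJ/mol).
Se > C: period and group pull opposite ways; the across-period shift dominates (195 vs 122 kJ/mol).
I > Se: period and group pull opposite ways; the across-period shift dominates (295 vs 195 kJ/mol).
Approximate values (kJ/mol): C 122, P 72, Se 195, I 295.
So from lowest to highest: P < C < Se < I.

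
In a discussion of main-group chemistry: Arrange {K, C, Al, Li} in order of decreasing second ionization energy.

The second ionization energy removes an electron from the +1 ion. For each element: K⁺ is the bare [Ar] core; C⁺ still has 3 valence electrons; Al⁺ still has 2 valence electrons; Li⁺ is the bare [He] core.
Pulling an electron out of a noble-gas core costs far more than removing a remaining valence electron, so K and Li sit at the high end of IE_2.
Valence configurations: C⁺ [He]2s²2p¹, Al⁺ [Ne]3s².
The numbers (kJ/mol): K 3052, C 2353, Al 1817, Li 7298.
Putting it together, IE_2: Al < C < K < Li.

Li > K > C > Al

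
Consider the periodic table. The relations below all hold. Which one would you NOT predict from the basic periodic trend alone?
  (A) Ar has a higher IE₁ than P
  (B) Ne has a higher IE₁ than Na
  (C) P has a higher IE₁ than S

(C)

The general trend: IE₁ increases across a period and decreases down a group.
(A) Ar (period 3, group 18) vs P (period 3, group 15): the stated order agrees with the simple trend.
(B) Ne (period 2, group 18) vs Na (period 3, group 1): the stated order agrees with the simple trend.
(C) P (period 3, group 15) vs S (period 3, group 16): the stated order contradicts the simple trend.
The exception is (C): S (3p⁴) ionizes more easily than half-filled P (3p³) because the paired 3p electron in S is pushed out by e⁻–e⁻ repulsion.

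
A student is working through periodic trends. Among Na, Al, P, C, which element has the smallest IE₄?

After 3 electrons have been removed, what remains? Na³⁺ is already 2 electrons into the core; Al³⁺ is the bare [Ne] core; P³⁺ still has 2 valence electrons; C³⁺ still has 1 valence electron.
Breaking into a closed-shell core is much more expensive than removing a leftover valence electron — Na and Al have the largest IE_4 here.
Valence configurations: P³⁺ [Ne]3s², C³⁺ [He]2s¹.
The numbers (kJ/mol): Na 9543, Al 11577, P 4964, C 6223.
Hence IE_4: P < C < Na < Al.

P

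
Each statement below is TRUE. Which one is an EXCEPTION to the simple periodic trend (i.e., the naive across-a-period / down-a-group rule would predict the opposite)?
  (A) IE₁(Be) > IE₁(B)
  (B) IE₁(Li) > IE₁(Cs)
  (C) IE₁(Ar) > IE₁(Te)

The general trend: first ionisation energy increases across a period and decreases down a group.
(A) Be (period 2, group 2) vs B (period 2, group 13): the stated order contradicts the simple trend.
(B) Li (period 2, group 1) vs Cs (period 6, group 1): the stated order agrees with the simple trend.
(C) Ar (period 3, group 18) vs Te (period 5, group 16): the stated order agrees with the simple trend.
The exception is (A): removing B's lone 2p electron is easier than breaking Be's filled 2s².

(A)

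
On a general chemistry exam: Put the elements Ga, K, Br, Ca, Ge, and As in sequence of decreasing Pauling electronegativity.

Electronegativity increases across a period and decreases down a group, tracking effective nuclear charge and atomic size.
All lie in period 4, so electronegativity increases left to right.
So from highest to lowest: Br > As > Ge > Ga > Ca > K.

Br > As > Ge > Ga > Ca > K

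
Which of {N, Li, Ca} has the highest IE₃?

Li

Consider each +2 ion: N²⁺ still has 3 valence electrons; Li²⁺ is already 1 electron into the core; Ca²⁺ is the bare [Ar] core.
Core electrons are held far more tightly than valence electrons, so Ca and Li top the IE_3 order.
Approximate IE_3 values (kJ/mol): N 4578, Li 11815, Ca 4912.
Overall IE_3 order: N < Ca < Li.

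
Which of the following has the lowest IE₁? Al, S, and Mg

IE₁ increases left→right with effective nuclear charge and decreases top→bottom as the valence shell moves farther out.
All lie in period 3; the across-period trend (first ionization energy increases left to right) applies, with the exception below.
Note the exception: Mg has a higher first ionization energy than Al, contrary to the simple trend — Al's single 3p electron is easier to remove than one from Mg's filled 3s².
Tabulated first ionization energy (kJ/mol): Mg 738, Al 578, S 1000.
The lowest IE₁ among these belongs to Al.

Al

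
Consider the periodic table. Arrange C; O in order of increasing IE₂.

Consider each +1 ion: C⁺ still has 3 valence electrons; O⁺ still has 5 valence electrons.
All are still removing valence electrons, so compare the +1 ions as you would atoms: IE_2 generally rises across a period (higher Z_eff) and falls down a group (larger shell), subject to the usual subshell exceptions.
Valence configurations: C⁺ [He]2s²2p¹, O⁺ [He]2s²2p³.
Tabulated IE_2 (kJ/mol): C 2353, O 3388.
Hence IE_2: C < O.

C < O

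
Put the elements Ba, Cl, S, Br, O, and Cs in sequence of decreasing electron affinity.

O is in period 2, group 16; S is in period 3, group 16; Cl is in period 3, group 17; Br is in period 4, group 17; Cs is in period 6, group 1; Ba is in period 6, group 2.
Atoms with high Z_eff and room in the valence shell (especially the halogens) have the most exothermic electron affinities.
These span different periods and groups, so the two trends combine.
Cs > Ba: this pair runs against the simple trend — see the exception note.
O > Cs: relative to Cs, both the across-period and down-group shifts push O's electron affinity up.
S > O: this pair runs against the simple trend — see the exception note.
Br > S: the two effects oppose for this pair; the across-period effect wins (325 vs 200 kJ/mol).
Cl > Br: Cl sits above Br in group 17, so the down-group effect alone puts Cl higher.
Note the exception: Cs has a higher electron affinity than Ba, contrary to the simple trend — adding an electron to Ba (ns²) has to open a new, higher-energy np subshell, which is unfavourable.
Note the exception: S has a higher electron affinity than O, contrary to the simple trend — the compact 2p subshell of O repels the added electron more than S's larger 3p does.
For reference (kJ/mol): O 141, S 200, Cl 349, Br 325, Cs 46, Ba 14.
So from highest to lowest: Cl > Br > S > O > Cs > Ba.

Cl > Br > S > O > Cs > Ba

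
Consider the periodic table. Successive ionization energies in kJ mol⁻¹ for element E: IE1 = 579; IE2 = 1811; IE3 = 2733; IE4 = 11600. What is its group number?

Group 13

Look for the largest jump between consecutive ionization energies: IE4/IE3 ≈ 4.2, far larger than any earlier ratio.
That jump marks the point where a core electron is being removed. So the atom has 3 valence electrons.
A main-group element with 3 valence electrons is in group 13.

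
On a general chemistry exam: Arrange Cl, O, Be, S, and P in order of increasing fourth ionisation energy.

The fourth ionization energy removes an electron from the +3 ion. For each element: Cl³⁺ still has 4 valence electrons; O³⁺ still has 3 valence electrons; Be³⁺ is already 1 electron into the core; S³⁺ still has 3 valence electrons; P³⁺ still has 2 valence electrons.
Breaking into a closed-shell core is much more expensive than removing a leftover valence electron — Be has the largest IE_4 here.
Valence configurations: Cl³⁺ [Ne]3s²3p², O³⁺ [He]2s²2p¹, S³⁺ [Ne]3s²3p¹, P³⁺ [Ne]3s².
S³⁺ loses a lone 3p electron whereas P³⁺ must break into a filled 3s² pair, so IE_4(P) > IE_4(S) even though S has the higher nuclear charge.
Approximate IE_4 values (kJ/mol): Cl 5159, O 7469, Be 21007, S 4556, P 4964.
Putting it together, IE_4: S < P < Cl < O < Be.

S < P < Cl < O < Be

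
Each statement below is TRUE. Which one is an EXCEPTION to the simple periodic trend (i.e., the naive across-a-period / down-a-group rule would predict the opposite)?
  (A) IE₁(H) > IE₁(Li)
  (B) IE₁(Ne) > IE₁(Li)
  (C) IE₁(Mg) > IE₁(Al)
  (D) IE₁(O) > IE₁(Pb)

The general trend: first ionization energy increases across a period and decreases down a group.
(A) H (period 1, group 1) vs Li (period 2, group 1): the stated order agrees with the simple trend.
(B) Ne (period 2, group 18) vs Li (period 2, group 1): the stated order agrees with the simple trend.
(C) Mg (period 3, group 2) vs Al (period 3, group 13): the stated order contradicts the simple trend.
(D) O (period 2, group 16) vs Pb (period 6, group 14): the stated order agrees with the simple trend.
The exception is (C): Al's single 3p electron is easier to remove than one from Mg's filled 3s².

(C)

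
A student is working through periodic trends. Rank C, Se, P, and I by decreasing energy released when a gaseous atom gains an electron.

EA tends to increase across a period and decrease down a group, though the pattern is less regular than for IE or radius.
These sit on a diagonal, where the across-period and down-group effects partly cancel.
C > P: the two effects oppose for this pair; the down-group effect wins (122 vs 72 kJ/mol).
Se > C: the two effects oppose for this pair; the across-period effect wins (195 vs 122 kJ/mol).
I > Se: the two effects oppose for this pair; the across-period effect wins (295 vs 195 kJ/mol).
For reference (kJ/mol): C 122, P 72, Se 195, I 295.
So from highest to lowest: I > Se > C > P.

I > Se > C > P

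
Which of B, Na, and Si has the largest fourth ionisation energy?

Consider each +3 ion: B³⁺ is the bare [He] core; Na³⁺ is already 2 electrons into the core; Si³⁺ still has 1 valence electron.
Breaking into a closed-shell core is much more expensive than removing a leftover valence electron — Na and B have the largest IE_4 here.
The numbers (kJ/mol): B 25026, Na 9543, Si 4356.
Overall IE_4 order: Si < Na < B.

B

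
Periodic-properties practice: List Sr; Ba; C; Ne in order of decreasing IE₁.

Ne, C, Sr, Ba

C is in period 2, group 14; Ne is in period 2, group 18; Sr is in period 5, group 2; Ba is in period 6, group 2.
Removing the outermost electron gets harder across a period and easier down a group.
These span different periods and groups, so the two trends combine.
Sr > Ba: Sr sits above Ba in group 2, so the down-group effect alone puts Sr higher.
C > Sr: relative to Sr, both the across-period and down-group shifts push C's first ionization energy up.
Ne > C: both are in period 2; the period trend gives Ne the larger value.
For reference (kJ/mol): C 1086, Ne 2081, Sr 550, Ba 503.
So from highest to lowest: Ne > C > Sr > Ba.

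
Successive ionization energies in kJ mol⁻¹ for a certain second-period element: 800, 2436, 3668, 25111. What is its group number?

Look for the largest jump between consecutive ionization energies: IE4/IE3 ≈ 6.8, far larger than any earlier ratio.
That jump marks the point where a core electron is being removed. So the atom has 3 valence electrons.
A main-group element with 3 valence electrons is in group 13.

Group 13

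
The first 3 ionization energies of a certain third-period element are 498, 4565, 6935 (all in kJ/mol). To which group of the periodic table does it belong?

Look for the largest jump between consecutive ionization energies: IE2/IE1 ≈ 9.2, far larger than any earlier ratio.
That jump marks the point where a core electron is being removed. So the atom has 1 valence electron.
A main-group element with 1 valence electron is in group 1.

Group 1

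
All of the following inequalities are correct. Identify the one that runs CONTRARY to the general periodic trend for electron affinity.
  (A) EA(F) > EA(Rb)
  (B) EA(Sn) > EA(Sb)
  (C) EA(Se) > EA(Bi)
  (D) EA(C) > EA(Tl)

The general trend: electron affinity increases across a period and decreases down a group.
(A) F (period 2, group 17) vs Rb (period 5, group 1): the stated order agrees with the simple trend.
(B) Sn (period 5, group 14) vs Sb (period 5, group 15): the stated order contradicts the simple trend.
(C) Se (period 4, group 16) vs Bi (period 6, group 15): the stated order agrees with the simple trend.
(D) C (period 2, group 14) vs Tl (period 6, group 13): the stated order agrees with the simple trend.
The exception is (B): adding an electron to Sb's half-filled 5p³ is unfavourable, so Sn has the more exothermic EA.

(B)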